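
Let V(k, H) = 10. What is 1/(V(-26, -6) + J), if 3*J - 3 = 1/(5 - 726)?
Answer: 2163/23792 ≈ 0.090913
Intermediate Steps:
J = 2162/2163 (J = 1 + 1/(3*(5 - 726)) = 1 + (1/3)/(-721) = 1 + (1/3)*(-1/721) = 1 - 1/2163 = 2162/2163 ≈ 0.99954)
1/(V(-26, -6) + J) = 1/(10 + 2162/2163) = 1/(23792/2163) = 2163/23792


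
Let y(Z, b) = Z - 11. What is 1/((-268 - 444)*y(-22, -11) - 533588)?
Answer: -1/510092 ≈ -1.9604e-6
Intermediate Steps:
y(Z, b) = -11 + Z
1/((-268 - 444)*y(-22, -11) - 533588) = 1/((-268 - 444)*(-11 - 22) - 533588) = 1/(-712*(-33) - 533588) = 1/(23496 - 533588) = 1/(-510092) = -1/510092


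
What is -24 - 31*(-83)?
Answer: 2549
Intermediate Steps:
-24 - 31*(-83) = -24 + 2573 = 2549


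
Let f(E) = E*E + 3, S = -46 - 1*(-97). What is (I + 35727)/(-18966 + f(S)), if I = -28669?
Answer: -3529/8181 ≈ -0.43137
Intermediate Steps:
S = 51 (S = -46 + 97 = 51)
f(E) = 3 + E² (f(E) = E² + 3 = 3 + E²)
(I + 35727)/(-18966 + f(S)) = (-28669 + 35727)/(-18966 + (3 + 51²)) = 7058/(-18966 + (3 + 2601)) = 7058/(-18966 + 2604) = 7058/(-16362) = 7058*(-1/16362) = -3529/8181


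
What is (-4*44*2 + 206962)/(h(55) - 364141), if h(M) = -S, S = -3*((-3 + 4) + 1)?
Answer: -41322/72827 ≈ -0.56740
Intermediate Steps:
S = -6 (S = -3*(1 + 1) = -3*2 = -6)
h(M) = 6 (h(M) = -1*(-6) = 6)
(-4*44*2 + 206962)/(h(55) - 364141) = (-4*44*2 + 206962)/(6 - 364141) = (-176*2 + 206962)/(-364135) = (-352 + 206962)*(-1/364135) = 206610*(-1/364135) = -41322/72827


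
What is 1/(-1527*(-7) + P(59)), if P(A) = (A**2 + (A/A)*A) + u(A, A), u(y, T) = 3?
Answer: 1/14232 ≈ 7.0264e-5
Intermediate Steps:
P(A) = 3 + A + A**2 (P(A) = (A**2 + (A/A)*A) + 3 = (A**2 + 1*A) + 3 = (A**2 + A) + 3 = (A + A**2) + 3 = 3 + A + A**2)
1/(-1527*(-7) + P(59)) = 1/(-1527*(-7) + (3 + 59 + 59**2)) = 1/(10689 + (3 + 59 + 3481)) = 1/(10689 + 3543) = 1/14232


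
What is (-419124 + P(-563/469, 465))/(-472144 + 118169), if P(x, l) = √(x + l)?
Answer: 419124/353975 - √102017818/166014275 ≈ 1.1840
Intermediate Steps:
P(x, l) = √(l + x)
(-419124 + P(-563/469, 465))/(-472144 + 118169) = (-419124 + √(465 - 563/469))/(-472144 + 118169) = (-419124 + √(465 - 563*1/469))/(-353975) = (-419124 + √(465 - 563/469))*(-1/353975) = (-419124 + √(217522/469))*(-1/353975) = (-419124 + √102017818/469)*(-1/353975) = 419124/353975 - √102017818/166014275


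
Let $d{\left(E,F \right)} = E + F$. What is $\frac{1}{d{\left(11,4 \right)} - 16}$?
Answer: $-1$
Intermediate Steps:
$\frac{1}{d{\left(11,4 \right)} - 16} = \frac{1}{\left(11 + 4\right) - 16} = \frac{1}{15 - 16} = \frac{1}{-1} = -1$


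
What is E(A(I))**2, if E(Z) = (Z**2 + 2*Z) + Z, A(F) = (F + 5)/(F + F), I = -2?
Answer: 729/256 ≈ 2.8477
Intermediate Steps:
A(F) = (5 + F)/(2*F) (A(F) = (5 + F)/((2*F)) = (5 + F)*(1/(2*F)) = (5 + F)/(2*F))
E(Z) = Z**2 + 3*Z
E(A(I))**2 = (((1/2)*(5 - 2)/(-2))*(3 + (1/2)*(5 - 2)/(-2)))**2 = (((1/2)*(-1/2)*3)*(3 + (1/2)*(-1/2)*3))**2 = (-3*(3 - 3/4)/4)**2 = (-3/4*9/4)**2 = (-27/16)**2 = 729/256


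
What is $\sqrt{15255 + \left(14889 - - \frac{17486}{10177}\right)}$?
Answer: $\frac{\sqrt{3122232096398}}{10177} \approx 173.63$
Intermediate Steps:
$\sqrt{15255 + \left(14889 - - \frac{17486}{10177}\right)} = \sqrt{15255 + \left(14889 + \frac{17486}{10177}\right)} = \sqrt{15255 + \frac{151542839}{10177}} = \sqrt{\frac{306792974}{10177}} = \frac{\sqrt{3122232096398}}{10177}$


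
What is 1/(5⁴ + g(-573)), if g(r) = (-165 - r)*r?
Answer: -1/233159 ≈ -4.2889e-6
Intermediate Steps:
g(r) = r*(-165 - r)
1/(5⁴ + g(-573)) = 1/(5⁴ - 1*(-573)*(165 - 573)) = 1/(625 - 1*(-573)*(-408)) = 1/(625 - 233784) = 1/(-233159) = -1/233159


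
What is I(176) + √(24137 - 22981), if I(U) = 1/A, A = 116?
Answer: 3945/116 ≈ 34.009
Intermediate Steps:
I(U) = 1/116
I(176) + √(24137 - 22981) = 1/116 + √(24137 - 22981) = 1/116 + √1156 = 1/116 + 34 = 3945/116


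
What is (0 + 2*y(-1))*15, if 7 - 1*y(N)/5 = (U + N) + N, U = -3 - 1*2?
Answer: 2100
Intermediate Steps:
U = -5 (U = -3 - 2 = -5)
y(N) = 60 - 10*N (y(N) = 35 - 5*((-5 + N) + N) = 35 - 5*(-5 + 2*N) = 35 + (25 - 10*N) = 60 - 10*N)
(0 + 2*y(-1))*15 = (0 + 2*(60 - 10*(-1)))*15 = (0 + 2*(60 + 10))*15 = (0 + 2*70)*15 = (0 + 140)*15 = 140*15 = 2100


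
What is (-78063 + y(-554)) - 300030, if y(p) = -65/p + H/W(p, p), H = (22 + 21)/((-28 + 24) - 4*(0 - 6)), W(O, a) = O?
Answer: -4189269183/11080 ≈ -3.7809e+5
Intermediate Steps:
H = 43/20 (H = 43/(-4 - 4*(-6)) = 43/(-4 + 24) = 43/20 ≈ 2.1500)
y(p) = -1257/(20*p) (y(p) = -65/p + 43/(20*p) = -1257/(20*p))
(-78063 + y(-554)) - 300030 = (-78063 - 1257/20/(-554)) - 300030 = (-78063 - 1257/20*(-1/554)) - 300030 = (-78063 + 1257/11080) - 300030 = -864936783/11080 - 300030 = -4189269183/11080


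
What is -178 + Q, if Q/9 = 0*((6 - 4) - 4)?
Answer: -178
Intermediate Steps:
Q = 0 (Q = 9*(0*((6 - 4) - 4)) = 9*(0*(2 - 4)) = 9*(0*(-2)) = 9*0 = 0)
-178 + Q = -178 + 0 = -178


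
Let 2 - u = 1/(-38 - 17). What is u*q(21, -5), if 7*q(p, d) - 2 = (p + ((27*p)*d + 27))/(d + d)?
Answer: 44511/550 ≈ 80.929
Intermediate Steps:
q(p, d) = 2/7 + (27 + p + 27*d*p)/(14*d) (q(p, d) = 2/7 + ((p + ((27*p)*d + 27))/(d + d))/7 = 2/7 + ((p + (27*d*p + 27))/((2*d)))/7 = 2/7 + ((p + (27 + 27*d*p))*(1/(2*d)))/7 = 2/7 + ((27 + p + 27*d*p)*(1/(2*d)))/7 = 2/7 + ((27 + p + 27*d*p)/(2*d))/7 = 2/7 + (27 + p + 27*d*p)/(14*d))
u = 111/55 (u = 2 - 1/(-38 - 17) = 2 - 1/(-55) = 2 - 1*(-1/55) = 2 + 1/55 = 111/55 ≈ 2.0182)
u*q(21, -5) = 111*((1/14)*(27 + 21 - 5*(4 + 27*21))/(-5))/55 = 111*((1/14)*(-⅕)*(27 + 21 - 5*(4 + 567)))/55 = 111*((1/14)*(-⅕)*(27 + 21 - 5*571))/55 = 111*((1/14)*(-⅕)*(27 + 21 - 2855))/55 = 111*((1/14)*(-⅕)*(-2807))/55 = (111/55)*(401/10) = 44511/550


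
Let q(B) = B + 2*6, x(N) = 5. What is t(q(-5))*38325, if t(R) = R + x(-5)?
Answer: 459900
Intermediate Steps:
q(B) = 12 + B (q(B) = B + 12 = 12 + B)
t(R) = 5 + R (t(R) = R + 5 = 5 + R)
t(q(-5))*38325 = (5 + (12 - 5))*38325 = (5 + 7)*38325 = 12*38325 = 459900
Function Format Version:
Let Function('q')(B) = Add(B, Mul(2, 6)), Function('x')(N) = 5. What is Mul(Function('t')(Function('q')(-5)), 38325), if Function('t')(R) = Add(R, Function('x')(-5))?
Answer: 459900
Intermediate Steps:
Function('q')(B) = Add(12, B) (Function('q')(B) = Add(B, 12) = Add(12, B))
Function('t')(R) = Add(5, R) (Function('t')(R) = Add(R, 5) = Add(5, R))
Mul(Function('t')(Function('q')(-5)), 38325) = Mul(Add(5, Add(12, -5)), 38325) = Mul(Add(5, 7), 38325) = Mul(12, 38325) = 459900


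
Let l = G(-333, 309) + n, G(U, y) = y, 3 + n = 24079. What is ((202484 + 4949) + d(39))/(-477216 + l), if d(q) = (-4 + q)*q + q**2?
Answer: -210319/452831 ≈ -0.46445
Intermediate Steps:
n = 24076 (n = -3 + 24079 = 24076)
l = 24385 (l = 309 + 24076 = 24385)
d(q) = q**2 + q*(-4 + q) (d(q) = q*(-4 + q) + q**2 = q**2 + q*(-4 + q))
((202484 + 4949) + d(39))/(-477216 + l) = ((202484 + 4949) + 2*39*(-2 + 39))/(-477216 + 24385) = (207433 + 2*39*37)/(-452831) = (207433 + 2886)*(-1/452831) = 210319*(-1/452831) = -210319/452831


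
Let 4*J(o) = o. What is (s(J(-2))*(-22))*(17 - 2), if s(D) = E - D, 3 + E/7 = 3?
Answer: -165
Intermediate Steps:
J(o) = o/4
E = 0 (E = -21 + 7*3 = -21 + 21 = 0)
s(D) = -D (s(D) = 0 - D = -D)
(s(J(-2))*(-22))*(17 - 2) = (-(-2)/4*(-22))*(17 - 2) = (-1*(-½)*(-22))*15 = ((½)*(-22))*15 = -11*15 = -165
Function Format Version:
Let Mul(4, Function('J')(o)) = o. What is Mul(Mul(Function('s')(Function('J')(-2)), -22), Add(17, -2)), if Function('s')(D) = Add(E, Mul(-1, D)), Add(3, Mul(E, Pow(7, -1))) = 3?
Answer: -165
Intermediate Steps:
Function('J')(o) = Mul(Rational(1, 4), o)
E = 0 (E = Add(-21, Mul(7, 3)) = Add(-21, 21) = 0)
Function('s')(D) = Mul(-1, D) (Function('s')(D) = Add(0, Mul(-1, D)) = Mul(-1, D))
Mul(Mul(Function('s')(Function('J')(-2)), -22), Add(17, -2)) = Mul(Mul(Mul(-1, Mul(Rational(1, 4), -2)), -22), Add(17, -2)) = Mul(Mul(Mul(-1, Rational(-1, 2)), -22), 15) = Mul(Mul(Rational(1, 2), -22), 15) = Mul(-11, 15) = -165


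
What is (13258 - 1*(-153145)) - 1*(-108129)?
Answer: 274532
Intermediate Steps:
(13258 - 1*(-153145)) - 1*(-108129) = (13258 + 153145) + 108129 = 166403 + 108129 = 274532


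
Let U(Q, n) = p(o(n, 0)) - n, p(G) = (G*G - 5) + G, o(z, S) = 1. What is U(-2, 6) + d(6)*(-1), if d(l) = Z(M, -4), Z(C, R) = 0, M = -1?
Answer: -9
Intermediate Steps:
d(l) = 0
p(G) = -5 + G + G² (p(G) = (G² - 5) + G = (-5 + G²) + G = -5 + G + G²)
U(Q, n) = -3 - n (U(Q, n) = (-5 + 1 + 1²) - n = (-5 + 1 + 1) - n = -3 - n)
U(-2, 6) + d(6)*(-1) = (-3 - 1*6) + 0*(-1) = (-3 - 6) + 0 = -9 + 0 = -9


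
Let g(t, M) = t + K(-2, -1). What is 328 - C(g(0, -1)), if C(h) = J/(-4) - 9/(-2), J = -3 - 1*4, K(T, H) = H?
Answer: 1287/4 ≈ 321.75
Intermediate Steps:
g(t, M) = -1 + t (g(t, M) = t - 1 = -1 + t)
J = -7 (J = -3 - 4 = -7)
C(h) = 25/4 (C(h) = -7/(-4) - 9/(-2) = -7*(-1/4) - 9*(-1/2) = 7/4 + 9/2 = 25/4)
328 - C(g(0, -1)) = 328 - 1*25/4 = 328 - 25/4 = 1287/4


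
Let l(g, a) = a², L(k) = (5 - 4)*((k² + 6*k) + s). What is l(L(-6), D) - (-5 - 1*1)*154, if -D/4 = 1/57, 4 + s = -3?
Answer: 3002092/3249 ≈ 924.00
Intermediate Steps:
s = -7 (s = -4 - 3 = -7)
D = -4/57 ≈ -0.070175
L(k) = -7 + k² + 6*k (L(k) = (5 - 4)*((k² + 6*k) - 7) = 1*(-7 + k² + 6*k) = -7 + k² + 6*k)
l(L(-6), D) - (-5 - 1*1)*154 = (-4/57)² - (-5 - 1*1)*154 = 16/3249 - (-5 - 1)*154 = 16/3249 - (-6)*154 = 16/3249 - 1*(-924) = 16/3249 + 924 = 3002092/3249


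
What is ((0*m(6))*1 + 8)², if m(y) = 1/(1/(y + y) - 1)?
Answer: 64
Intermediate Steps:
m(y) = 1/(-1 + 1/(2*y)) (m(y) = 1/(1/(2*y) - 1) = 1/(-1 + 1/(2*y)))
((0*m(6))*1 + 8)² = ((0*(-2*6/(-1 + 2*6)))*1 + 8)² = ((0*(-2*6/(-1 + 12)))*1 + 8)² = ((0*(-2*6/11))*1 + 8)² = ((0*(-2*6*1/11))*1 + 8)² = ((0*(-12/11))*1 + 8)² = (0*1 + 8)² = (0 + 8)² = 8² = 64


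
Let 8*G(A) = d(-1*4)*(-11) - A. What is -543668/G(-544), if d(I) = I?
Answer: -1087336/147 ≈ -7396.8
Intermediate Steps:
G(A) = 11/2 - A/8 (G(A) = (-1*4*(-11) - A)/8 = (-4*(-11) - A)/8 = (44 - A)/8 = 11/2 - A/8)
-543668/G(-544) = -543668/(11/2 - ⅛*(-544)) = -543668/(11/2 + 68) = -543668/147/2 = -543668*2/147 = -1087336/147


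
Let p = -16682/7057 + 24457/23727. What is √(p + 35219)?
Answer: 4*√61711555566927532629/167441439 ≈ 187.66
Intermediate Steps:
p = -223220765/167441439 (p = -16682*1/7057 + 24457*(1/23727) = -16682/7057 + 24457/23727 = -223220765/167441439 ≈ -1.3331)
√(p + 35219) = √(-223220765/167441439 + 35219) = √(5896896819376/167441439) = 4*√61711555566927532629/167441439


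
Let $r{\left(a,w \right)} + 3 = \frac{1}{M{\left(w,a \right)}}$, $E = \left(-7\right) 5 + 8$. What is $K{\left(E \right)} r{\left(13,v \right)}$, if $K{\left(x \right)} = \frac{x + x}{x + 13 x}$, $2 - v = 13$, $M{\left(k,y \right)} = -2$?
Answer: $- \frac{1}{2} \approx -0.5$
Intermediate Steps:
$E = -27$ ($E = -35 + 8 = -27$)
$v = -11$ ($v = 2 - 13 = -11$)
$K{\left(x \right)} = \frac{1}{7}$ ($K{\left(x \right)} = \frac{2 x}{14 x} = 2 x \frac{1}{14 x} = \frac{1}{7}$)
$r{\left(a,w \right)} = - \frac{7}{2}$ ($r{\left(a,w \right)} = -3 + \frac{1}{-2} = -3 - \frac{1}{2} = - \frac{7}{2}$)
$K{\left(E \right)} r{\left(13,v \right)} = \frac{1}{7} \left(- \frac{7}{2}\right) = - \frac{1}{2}$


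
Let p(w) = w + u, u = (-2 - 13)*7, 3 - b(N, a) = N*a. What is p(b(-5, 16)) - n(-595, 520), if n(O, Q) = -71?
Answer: 49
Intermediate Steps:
b(N, a) = 3 - N*a
u = -105 (u = -15*7 = -105)
p(w) = -105 + w (p(w) = w - 105 = -105 + w)
p(b(-5, 16)) - n(-595, 520) = (-105 + (3 - 1*(-5)*16)) - 1*(-71) = (-105 + (3 + 80)) + 71 = (-105 + 83) + 71 = -22 + 71 = 49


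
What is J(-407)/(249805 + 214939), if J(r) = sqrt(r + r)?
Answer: I*sqrt(814)/464744 ≈ 6.139e-5*I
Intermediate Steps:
J(r) = sqrt(2)*sqrt(r) (J(r) = sqrt(2*r) = sqrt(2)*sqrt(r))
J(-407)/(249805 + 214939) = (sqrt(2)*sqrt(-407))/(249805 + 214939) = (sqrt(2)*(I*sqrt(407)))/464744 = (I*sqrt(814))*(1/464744) = I*sqrt(814)/464744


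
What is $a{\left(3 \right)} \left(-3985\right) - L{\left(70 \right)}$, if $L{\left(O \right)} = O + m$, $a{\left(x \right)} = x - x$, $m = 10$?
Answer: $-80$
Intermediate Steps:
$a{\left(x \right)} = 0$
$L{\left(O \right)} = 10 + O$ ($L{\left(O \right)} = O + 10 = 10 + O$)
$a{\left(3 \right)} \left(-3985\right) - L{\left(70 \right)} = 0 \left(-3985\right) - \left(10 + 70\right) = 0 - 80 = -80$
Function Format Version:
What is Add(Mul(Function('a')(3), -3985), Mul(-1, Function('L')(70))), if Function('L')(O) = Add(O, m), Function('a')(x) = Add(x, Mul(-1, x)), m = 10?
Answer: -80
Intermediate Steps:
Function('a')(x) = 0
Function('L')(O) = Add(10, O) (Function('L')(O) = Add(O, 10) = Add(10, O))
Add(Mul(Function('a')(3), -3985), Mul(-1, Function('L')(70))) = Add(Mul(0, -3985), Mul(-1, Add(10, 70))) = Add(0, Mul(-1, 80)) = Add(0, -80) = -80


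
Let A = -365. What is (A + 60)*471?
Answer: -143655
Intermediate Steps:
(A + 60)*471 = (-365 + 60)*471 = -305*471 = -143655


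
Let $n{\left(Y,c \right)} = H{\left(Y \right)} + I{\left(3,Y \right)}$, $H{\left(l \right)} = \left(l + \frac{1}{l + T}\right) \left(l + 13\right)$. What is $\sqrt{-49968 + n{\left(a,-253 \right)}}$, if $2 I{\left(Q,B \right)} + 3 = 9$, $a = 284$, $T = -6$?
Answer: $\frac{\sqrt{2657338338}}{278} \approx 185.43$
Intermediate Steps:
$I{\left(Q,B \right)} = 3$ ($I{\left(Q,B \right)} = - \frac{3}{2} + \frac{1}{2} \cdot 9 = - \frac{3}{2} + \frac{9}{2} = 3$)
$H{\left(l \right)} = \left(13 + l\right) \left(l + \frac{1}{-6 + l}\right)$ ($H{\left(l \right)} = \left(l + \frac{1}{l - 6}\right) \left(l + 13\right) = \left(l + \frac{1}{-6 + l}\right) \left(13 + l\right) = \left(13 + l\right) \left(l + \frac{1}{-6 + l}\right)$)
$n{\left(Y,c \right)} = 3 + \frac{13 + Y^{3} - 77 Y + 7 Y^{2}}{-6 + Y}$ ($n{\left(Y,c \right)} = \frac{13 + Y^{3} - 77 Y + 7 Y^{2}}{-6 + Y} + 3 = 3 + \frac{13 + Y^{3} - 77 Y + 7 Y^{2}}{-6 + Y}$)
$\sqrt{-49968 + n{\left(a,-253 \right)}} = \sqrt{-49968 + \frac{-5 + 284^{3} - 21016 + 7 \cdot 284^{2}}{-6 + 284}} = \sqrt{-49968 + \frac{-5 + 22906304 - 21016 + 7 \cdot 80656}{278}} = \sqrt{-49968 + \frac{-5 + 22906304 - 21016 + 564592}{278}} = \sqrt{-49968 + \frac{1}{278} \cdot 23449875} = \sqrt{-49968 + \frac{23449875}{278}} = \sqrt{\frac{9558771}{278}} = \frac{\sqrt{2657338338}}{278}$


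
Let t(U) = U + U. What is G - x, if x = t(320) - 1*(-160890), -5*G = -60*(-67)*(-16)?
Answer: -148666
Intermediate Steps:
G = 12864 (G = -(-60*(-67))*(-16)/5 = -804*(-16) = -⅕*(-64320) = 12864)
t(U) = 2*U
x = 161530 (x = 2*320 - 1*(-160890) = 640 + 160890 = 161530)
G - x = 12864 - 1*161530 = 12864 - 161530 = -148666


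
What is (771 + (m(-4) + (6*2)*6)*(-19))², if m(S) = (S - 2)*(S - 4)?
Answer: 2277081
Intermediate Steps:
m(S) = (-4 + S)*(-2 + S) (m(S) = (-2 + S)*(-4 + S) = (-4 + S)*(-2 + S))
(771 + (m(-4) + (6*2)*6)*(-19))² = (771 + ((8 + (-4)² - 6*(-4)) + (6*2)*6)*(-19))² = (771 + ((8 + 16 + 24) + 12*6)*(-19))² = (771 + (48 + 72)*(-19))² = (771 + 120*(-19))² = (771 - 2280)² = (-1509)² = 2277081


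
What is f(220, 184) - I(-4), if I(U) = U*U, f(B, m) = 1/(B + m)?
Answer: -6463/404 ≈ -15.998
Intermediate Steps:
I(U) = U²
f(220, 184) - I(-4) = 1/(220 + 184) - 1*(-4)² = 1/404 - 1*16 = 1/404 - 16 = -6463/404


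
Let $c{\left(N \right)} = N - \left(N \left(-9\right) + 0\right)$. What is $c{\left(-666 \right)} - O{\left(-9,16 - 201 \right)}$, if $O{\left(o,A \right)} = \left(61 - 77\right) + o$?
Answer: $-6635$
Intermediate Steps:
$c{\left(N \right)} = 10 N$ ($c{\left(N \right)} = N - \left(- 9 N + 0\right) = N - - 9 N = N + 9 N = 10 N$)
$O{\left(o,A \right)} = -16 + o$
$c{\left(-666 \right)} - O{\left(-9,16 - 201 \right)} = 10 \left(-666\right) - \left(-16 - 9\right) = -6660 - -25 = -6660 + 25 = -6635$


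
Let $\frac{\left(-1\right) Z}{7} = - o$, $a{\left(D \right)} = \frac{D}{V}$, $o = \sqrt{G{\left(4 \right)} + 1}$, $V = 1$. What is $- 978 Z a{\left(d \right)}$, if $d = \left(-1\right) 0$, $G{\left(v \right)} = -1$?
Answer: $0$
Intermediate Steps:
$d = 0$
$o = 0$ ($o = \sqrt{-1 + 1} = \sqrt{0} = 0$)
$a{\left(D \right)} = D$ ($a{\left(D \right)} = \frac{D}{1} = D 1 = D$)
$Z = 0$ ($Z = - 7 \left(\left(-1\right) 0\right) = \left(-7\right) 0 = 0$)
$- 978 Z a{\left(d \right)} = - 978 \cdot 0 \cdot 0 = \left(-978\right) 0 = 0$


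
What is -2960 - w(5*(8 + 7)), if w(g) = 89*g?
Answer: -9635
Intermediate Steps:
-2960 - w(5*(8 + 7)) = -2960 - 89*5*(8 + 7) = -2960 - 89*5*15 = -2960 - 89*75 = -2960 - 1*6675 = -2960 - 6675 = -9635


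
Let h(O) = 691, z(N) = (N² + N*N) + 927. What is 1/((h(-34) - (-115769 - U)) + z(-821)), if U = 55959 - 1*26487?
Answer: 1/1494941 ≈ 6.6892e-7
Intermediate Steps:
z(N) = 927 + 2*N² (z(N) = (N² + N²) + 927 = 2*N² + 927 = 927 + 2*N²)
U = 29472 (U = 55959 - 26487 = 29472)
1/((h(-34) - (-115769 - U)) + z(-821)) = 1/((691 - (-115769 - 1*29472)) + (927 + 2*(-821)²)) = 1/((691 - (-115769 - 29472)) + (927 + 2*674041)) = 1/((691 - 1*(-145241)) + (927 + 1348082)) = 1/((691 + 145241) + 1349009) = 1/(145932 + 1349009) = 1/1494941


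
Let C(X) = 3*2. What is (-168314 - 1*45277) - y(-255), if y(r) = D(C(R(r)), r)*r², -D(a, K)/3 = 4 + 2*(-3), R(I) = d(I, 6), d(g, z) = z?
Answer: -603741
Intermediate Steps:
R(I) = 6
C(X) = 6
D(a, K) = 6 (D(a, K) = -3*(4 + 2*(-3)) = -3*(4 - 6) = -3*(-2) = 6)
y(r) = 6*r²
(-168314 - 1*45277) - y(-255) = (-168314 - 1*45277) - 6*(-255)² = (-168314 - 45277) - 6*65025 = -213591 - 1*390150 = -213591 - 390150 = -603741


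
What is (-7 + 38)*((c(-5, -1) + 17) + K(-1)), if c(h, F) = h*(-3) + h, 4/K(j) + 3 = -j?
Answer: 775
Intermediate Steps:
K(j) = 4/(-3 - j)
c(h, F) = -2*h (c(h, F) = -3*h + h = -2*h)
(-7 + 38)*((c(-5, -1) + 17) + K(-1)) = (-7 + 38)*((-2*(-5) + 17) - 4/(3 - 1)) = 31*((10 + 17) - 4/2) = 31*(27 - 4*1/2) = 31*(27 - 2) = 31*25 = 775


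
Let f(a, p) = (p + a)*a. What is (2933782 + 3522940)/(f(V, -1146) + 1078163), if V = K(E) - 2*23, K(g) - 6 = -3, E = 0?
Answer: 3228361/564645 ≈ 5.7175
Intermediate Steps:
K(g) = 3 (K(g) = 6 - 3 = 3)
V = -43 (V = 3 - 2*23 = 3 - 46 = -43)
f(a, p) = a*(a + p) (f(a, p) = (a + p)*a = a*(a + p))
(2933782 + 3522940)/(f(V, -1146) + 1078163) = (2933782 + 3522940)/(-43*(-43 - 1146) + 1078163) = 6456722/(-43*(-1189) + 1078163) = 6456722/(51127 + 1078163) = 6456722/1129290 = 6456722*(1/1129290) = 3228361/564645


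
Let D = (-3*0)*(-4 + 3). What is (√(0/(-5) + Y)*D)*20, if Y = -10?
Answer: 0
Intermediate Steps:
D = 0 (D = 0*(-1) = 0)
(√(0/(-5) + Y)*D)*20 = (√(0/(-5) - 10)*0)*20 = (√(0*(-⅕) - 10)*0)*20 = (√(0 - 10)*0)*20 = (√(-10)*0)*20 = ((I*√10)*0)*20 = 0*20 = 0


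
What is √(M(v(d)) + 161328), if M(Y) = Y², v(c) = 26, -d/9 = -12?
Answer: 2*√40501 ≈ 402.50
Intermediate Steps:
d = 108 (d = -9*(-12) = 108)
√(M(v(d)) + 161328) = √(26² + 161328) = √(676 + 161328) = √162004 = 2*√40501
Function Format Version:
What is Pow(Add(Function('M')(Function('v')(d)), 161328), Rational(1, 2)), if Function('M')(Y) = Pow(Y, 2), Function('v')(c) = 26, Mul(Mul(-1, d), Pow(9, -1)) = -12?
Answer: Mul(2, Pow(40501, Rational(1, 2))) ≈ 402.50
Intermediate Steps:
d = 108 (d = Mul(-9, -12) = 108)
Pow(Add(Function('M')(Function('v')(d)), 161328), Rational(1, 2)) = Pow(Add(Pow(26, 2), 161328), Rational(1, 2)) = Pow(Add(676, 161328), Rational(1, 2)) = Pow(162004, Rational(1, 2)) = Mul(2, Pow(40501, Rational(1, 2)))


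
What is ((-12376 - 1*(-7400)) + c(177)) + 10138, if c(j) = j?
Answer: 5339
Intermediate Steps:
((-12376 - 1*(-7400)) + c(177)) + 10138 = ((-12376 - 1*(-7400)) + 177) + 10138 = ((-12376 + 7400) + 177) + 10138 = (-4976 + 177) + 10138 = -4799 + 10138 = 5339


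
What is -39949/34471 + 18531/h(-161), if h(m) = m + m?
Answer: -651645679/11099662 ≈ -58.709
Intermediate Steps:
h(m) = 2*m
-39949/34471 + 18531/h(-161) = -39949/34471 + 18531/((2*(-161))) = -39949*1/34471 + 18531/(-322) = -39949/34471 + 18531*(-1/322) = -39949/34471 - 18531/322 = -651645679/11099662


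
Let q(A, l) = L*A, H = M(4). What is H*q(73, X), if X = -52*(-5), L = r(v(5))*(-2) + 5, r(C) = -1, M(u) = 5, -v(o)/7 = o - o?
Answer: 2555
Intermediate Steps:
v(o) = 0 (v(o) = -7*(o - o) = -7*0 = 0)
H = 5
L = 7 (L = -1*(-2) + 5 = 2 + 5 = 7)
X = 260
q(A, l) = 7*A
H*q(73, X) = 5*(7*73) = 5*511 = 2555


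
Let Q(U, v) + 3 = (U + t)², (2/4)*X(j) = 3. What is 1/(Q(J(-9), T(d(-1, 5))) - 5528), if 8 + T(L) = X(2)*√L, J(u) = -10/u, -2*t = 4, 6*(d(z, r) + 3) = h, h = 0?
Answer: -81/447947 ≈ -0.00018082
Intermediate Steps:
d(z, r) = -3 (d(z, r) = -3 + (⅙)*0 = -3 + 0 = -3)
t = -2 (t = -½*4 = -2)
X(j) = 6 (X(j) = 2*3 = 6)
T(L) = -8 + 6*√L
Q(U, v) = -3 + (-2 + U)² (Q(U, v) = -3 + (U - 2)² = -3 + (-2 + U)²)
1/(Q(J(-9), T(d(-1, 5))) - 5528) = 1/((-3 + (-2 - 10/(-9))²) - 5528) = 1/((-3 + (-2 - 10*(-⅑))²) - 5528) = 1/((-3 + (-2 + 10/9)²) - 5528) = 1/((-3 + (-8/9)²) - 5528) = 1/((-3 + 64/81) - 5528) = 1/(-179/81 - 5528) = 1/(-447947/81) = -81/447947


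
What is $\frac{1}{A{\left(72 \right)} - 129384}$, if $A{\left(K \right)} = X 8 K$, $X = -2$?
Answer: $- \frac{1}{130536} \approx -7.6607 \cdot 10^{-6}$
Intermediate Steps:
$A{\left(K \right)} = - 16 K$ ($A{\left(K \right)} = \left(-2\right) 8 K = - 16 K$)
$\frac{1}{A{\left(72 \right)} - 129384} = \frac{1}{\left(-16\right) 72 - 129384} = \frac{1}{-1152 - 129384} = \frac{1}{-130536} = - \frac{1}{130536}$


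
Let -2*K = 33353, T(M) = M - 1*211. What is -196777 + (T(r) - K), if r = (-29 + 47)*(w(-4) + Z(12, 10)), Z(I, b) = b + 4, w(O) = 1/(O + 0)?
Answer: -180064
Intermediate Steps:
w(O) = 1/O
Z(I, b) = 4 + b
r = 495/2 (r = (-29 + 47)*(1/(-4) + (4 + 10)) = 18*(-¼ + 14) = 18*(55/4) = 495/2 ≈ 247.50)
T(M) = -211 + M (T(M) = M - 211 = -211 + M)
K = -33353/2 (K = -½*33353 = -33353/2 ≈ -16677.)
-196777 + (T(r) - K) = -196777 + ((-211 + 495/2) - 1*(-33353/2)) = -196777 + (73/2 + 33353/2) = -196777 + 16713 = -180064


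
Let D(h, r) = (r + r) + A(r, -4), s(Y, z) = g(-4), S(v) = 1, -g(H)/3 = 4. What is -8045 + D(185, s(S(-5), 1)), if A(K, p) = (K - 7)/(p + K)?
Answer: -129085/16 ≈ -8067.8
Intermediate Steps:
g(H) = -12 (g(H) = -3*4 = -12)
s(Y, z) = -12
A(K, p) = (-7 + K)/(K + p)
D(h, r) = 2*r + (-7 + r)/(-4 + r) (D(h, r) = (r + r) + (-7 + r)/(r - 4) = 2*r + (-7 + r)/(-4 + r))
-8045 + D(185, s(S(-5), 1)) = -8045 + (-7 - 12 + 2*(-12)*(-4 - 12))/(-4 - 12) = -8045 + (-7 - 12 + 2*(-12)*(-16))/(-16) = -8045 - (-7 - 12 + 384)/16 = -8045 - 1/16*365 = -8045 - 365/16 = -129085/16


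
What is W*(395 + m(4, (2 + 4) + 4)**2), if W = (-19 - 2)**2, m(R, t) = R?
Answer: 181251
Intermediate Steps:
W = 441 (W = (-21)**2 = 441)
W*(395 + m(4, (2 + 4) + 4)**2) = 441*(395 + 4**2) = 441*(395 + 16) = 441*411 = 181251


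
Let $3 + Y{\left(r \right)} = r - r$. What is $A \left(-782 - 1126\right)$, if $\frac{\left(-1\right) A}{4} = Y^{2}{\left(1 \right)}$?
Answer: $68688$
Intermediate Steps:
$Y{\left(r \right)} = -3$ ($Y{\left(r \right)} = -3 + \left(r - r\right) = -3 + 0 = -3$)
$A = -36$ ($A = - 4 \left(-3\right)^{2} = \left(-4\right) 9 = -36$)
$A \left(-782 - 1126\right) = - 36 \left(-782 - 1126\right) = \left(-36\right) \left(-1908\right) = 68688$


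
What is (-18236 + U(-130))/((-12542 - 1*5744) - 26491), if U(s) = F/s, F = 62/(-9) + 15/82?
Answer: 1749556891/4295905380 ≈ 0.40726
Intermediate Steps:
F = -4949/738 (F = 62*(-⅑) + 15*(1/82) = -62/9 + 15/82 = -4949/738 ≈ -6.7060)
U(s) = -4949/(738*s)
(-18236 + U(-130))/((-12542 - 1*5744) - 26491) = (-18236 - 4949/738/(-130))/((-12542 - 1*5744) - 26491) = (-18236 - 4949/738*(-1/130))/((-12542 - 5744) - 26491) = (-18236 + 4949/95940)/(-18286 - 26491) = -1749556891/95940/(-44777) = -1749556891/95940*(-1/44777) = 1749556891/4295905380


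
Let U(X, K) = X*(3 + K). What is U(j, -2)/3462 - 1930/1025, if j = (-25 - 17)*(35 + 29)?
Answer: -314562/118285 ≈ -2.6594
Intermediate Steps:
j = -2688 (j = -42*64 = -2688)
U(j, -2)/3462 - 1930/1025 = -2688*(3 - 2)/3462 - 1930/1025 = -2688*1*(1/3462) - 1930*1/1025 = -2688*1/3462 - 386/205 = -448/577 - 386/205 = -314562/118285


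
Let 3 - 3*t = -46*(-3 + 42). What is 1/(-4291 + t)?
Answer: -1/3692 ≈ -0.00027086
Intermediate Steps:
t = 599 (t = 1 - (-46)*(-3 + 42)/3 = 1 - (-46)*39/3 = 1 - ⅓*(-1794) = 1 + 598 = 599)
1/(-4291 + t) = 1/(-4291 + 599) = 1/(-3692) = -1/3692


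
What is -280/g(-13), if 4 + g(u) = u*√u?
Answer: 1120/2213 - 3640*I*√13/2213 ≈ 0.5061 - 5.9305*I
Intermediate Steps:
g(u) = -4 + u^(3/2) (g(u) = -4 + u*√u = -4 + u^(3/2))
-280/g(-13) = -280/(-4 + (-13)^(3/2)) = -280/(-4 - 13*I*√13)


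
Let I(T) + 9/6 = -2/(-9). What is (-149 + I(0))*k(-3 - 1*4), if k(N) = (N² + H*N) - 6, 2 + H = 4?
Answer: -78445/18 ≈ -4358.1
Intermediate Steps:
H = 2 (H = -2 + 4 = 2)
I(T) = -23/18 (I(T) = -3/2 - 2/(-9) = -3/2 - 2*(-⅑) = -3/2 + 2/9 = -23/18)
k(N) = -6 + N² + 2*N (k(N) = (N² + 2*N) - 6 = -6 + N² + 2*N)
(-149 + I(0))*k(-3 - 1*4) = (-149 - 23/18)*(-6 + (-3 - 1*4)² + 2*(-3 - 1*4)) = -2705*(-6 + (-3 - 4)² + 2*(-3 - 4))/18 = -2705*(-6 + (-7)² + 2*(-7))/18 = -2705*(-6 + 49 - 14)/18 = -2705/18*29 = -78445/18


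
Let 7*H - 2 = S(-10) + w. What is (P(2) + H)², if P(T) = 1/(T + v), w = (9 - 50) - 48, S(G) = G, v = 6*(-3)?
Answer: 2430481/12544 ≈ 193.76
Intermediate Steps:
v = -18
w = -89 (w = -41 - 48 = -89)
P(T) = 1/(-18 + T) (P(T) = 1/(T - 18) = 1/(-18 + T))
H = -97/7 (H = 2/7 + (-10 - 89)/7 = 2/7 + (⅐)*(-99) = 2/7 - 99/7 = -97/7 ≈ -13.857)
(P(2) + H)² = (1/(-18 + 2) - 97/7)² = (1/(-16) - 97/7)² = (-1/16 - 97/7)² = (-1559/112)² = 2430481/12544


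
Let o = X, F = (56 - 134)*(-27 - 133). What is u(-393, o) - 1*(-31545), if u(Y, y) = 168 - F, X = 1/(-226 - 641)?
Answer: 19233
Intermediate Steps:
F = 12480 (F = -78*(-160) = 12480)
X = -1/867 (X = 1/(-867) = -1/867 ≈ -0.0011534)
o = -1/867 ≈ -0.0011534
u(Y, y) = -12312 (u(Y, y) = 168 - 1*12480 = 168 - 12480 = -12312)
u(-393, o) - 1*(-31545) = -12312 - 1*(-31545) = -12312 + 31545 = 19233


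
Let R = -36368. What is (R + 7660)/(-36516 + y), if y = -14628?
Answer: 7177/12786 ≈ 0.56132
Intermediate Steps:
(R + 7660)/(-36516 + y) = (-36368 + 7660)/(-36516 - 14628) = -28708/(-51144) = -28708*(-1/51144) = 7177/12786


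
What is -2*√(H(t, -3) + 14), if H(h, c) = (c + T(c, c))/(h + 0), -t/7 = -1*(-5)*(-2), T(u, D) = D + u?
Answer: -√67970/35 ≈ -7.4489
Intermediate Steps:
t = 70 (t = -7*(-1*(-5))*(-2) = -35*(-2) = -7*(-10) = 70)
H(h, c) = 3*c/h (H(h, c) = (c + (c + c))/(h + 0) = (c + 2*c)/h = (3*c)/h = 3*c/h)
-2*√(H(t, -3) + 14) = -2*√(3*(-3)/70 + 14) = -2*√(3*(-3)*(1/70) + 14) = -2*√(-9/70 + 14) = -√67970/35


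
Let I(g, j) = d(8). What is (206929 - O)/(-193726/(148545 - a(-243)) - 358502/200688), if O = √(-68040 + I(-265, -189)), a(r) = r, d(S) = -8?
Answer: -257453872258824/3842469961 + 4976661024*I*√4253/3842469961 ≈ -67002.0 + 84.465*I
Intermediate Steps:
I(g, j) = -8
O = 4*I*√4253 (O = √(-68040 - 8) = √(-68048) = 4*I*√4253 ≈ 260.86*I)
(206929 - O)/(-193726/(148545 - a(-243)) - 358502/200688) = (206929 - 4*I*√4253)/(-193726/(148545 - 1*(-243)) - 358502/200688) = (206929 - 4*I*√4253)/(-193726/(148545 + 243) - 358502*1/200688) = (206929 - 4*I*√4253)/(-193726/148788 - 179251/100344) = (206929 - 4*I*√4253)/(-193726*1/148788 - 179251/100344) = (206929 - 4*I*√4253)/(-96863/74394 - 179251/100344) = (206929 - 4*I*√4253)/(-3842469961/1244165256) = (206929 - 4*I*√4253)*(-1244165256/3842469961) = -257453872258824/3842469961 + 4976661024*I*√4253/3842469961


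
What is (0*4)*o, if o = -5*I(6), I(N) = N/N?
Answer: 0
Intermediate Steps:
I(N) = 1
o = -5 (o = -5*1 = -5)
(0*4)*o = (0*4)*(-5) = 0*(-5) = 0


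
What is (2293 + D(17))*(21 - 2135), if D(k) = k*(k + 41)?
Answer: -6931806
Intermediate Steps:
D(k) = k*(41 + k)
(2293 + D(17))*(21 - 2135) = (2293 + 17*(41 + 17))*(21 - 2135) = (2293 + 17*58)*(-2114) = (2293 + 986)*(-2114) = 3279*(-2114) = -6931806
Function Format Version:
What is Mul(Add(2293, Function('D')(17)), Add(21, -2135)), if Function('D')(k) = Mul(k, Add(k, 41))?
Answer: -6931806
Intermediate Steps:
Function('D')(k) = Mul(k, Add(41, k))
Mul(Add(2293, Function('D')(17)), Add(21, -2135)) = Mul(Add(2293, Mul(17, Add(41, 17))), Add(21, -2135)) = Mul(Add(2293, Mul(17, 58)), -2114) = Mul(Add(2293, 986), -2114) = Mul(3279, -2114) = -6931806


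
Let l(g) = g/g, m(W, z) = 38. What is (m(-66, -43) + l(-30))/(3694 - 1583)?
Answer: 39/2111 ≈ 0.018475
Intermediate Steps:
l(g) = 1
(m(-66, -43) + l(-30))/(3694 - 1583) = (38 + 1)/(3694 - 1583) = 39/2111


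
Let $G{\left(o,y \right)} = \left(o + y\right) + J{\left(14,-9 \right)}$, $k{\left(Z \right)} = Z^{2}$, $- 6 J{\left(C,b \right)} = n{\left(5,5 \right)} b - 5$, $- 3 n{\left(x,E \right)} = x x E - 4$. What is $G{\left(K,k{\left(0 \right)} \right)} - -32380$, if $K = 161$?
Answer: $\frac{97444}{3} \approx 32481.0$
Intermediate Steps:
$n{\left(x,E \right)} = \frac{4}{3} - \frac{E x^{2}}{3}$ ($n{\left(x,E \right)} = - \frac{x x E - 4}{3} = - \frac{x^{2} E - 4}{3} = - \frac{E x^{2} - 4}{3} = - \frac{-4 + E x^{2}}{3} = \frac{4}{3} - \frac{E x^{2}}{3}$)
$J{\left(C,b \right)} = \frac{5}{6} + \frac{121 b}{18}$ ($J{\left(C,b \right)} = - \frac{\left(\frac{4}{3} - \frac{5 \cdot 5^{2}}{3}\right) b - 5}{6} = - \frac{\left(\frac{4}{3} - \frac{5}{3} \cdot 25\right) b - 5}{6} = - \frac{\left(\frac{4}{3} - \frac{125}{3}\right) b - 5}{6} = - \frac{- \frac{121 b}{3} - 5}{6} = - \frac{-5 - \frac{121 b}{3}}{6} = \frac{5}{6} + \frac{121 b}{18}$)
$G{\left(o,y \right)} = - \frac{179}{3} + o + y$ ($G{\left(o,y \right)} = \left(o + y\right) + \left(\frac{5}{6} + \frac{121}{18} \left(-9\right)\right) = \left(o + y\right) + \left(\frac{5}{6} - \frac{121}{2}\right) = \left(o + y\right) - \frac{179}{3} = - \frac{179}{3} + o + y$)
$G{\left(K,k{\left(0 \right)} \right)} - -32380 = \left(- \frac{179}{3} + 161 + 0^{2}\right) - -32380 = \left(- \frac{179}{3} + 161 + 0\right) + 32380 = \frac{304}{3} + 32380 = \frac{97444}{3}$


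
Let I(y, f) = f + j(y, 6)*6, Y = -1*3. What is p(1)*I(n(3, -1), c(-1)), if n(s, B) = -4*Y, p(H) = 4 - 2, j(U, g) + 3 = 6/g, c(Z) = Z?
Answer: -26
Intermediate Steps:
Y = -3
j(U, g) = -3 + 6/g
p(H) = 2
n(s, B) = 12 (n(s, B) = -4*(-3) = 12)
I(y, f) = -12 + f (I(y, f) = f + (-3 + 6/6)*6 = f + (-3 + 6*(1/6))*6 = f + (-3 + 1)*6 = f - 2*6 = f - 12 = -12 + f)
p(1)*I(n(3, -1), c(-1)) = 2*(-12 - 1) = 2*(-13) = -26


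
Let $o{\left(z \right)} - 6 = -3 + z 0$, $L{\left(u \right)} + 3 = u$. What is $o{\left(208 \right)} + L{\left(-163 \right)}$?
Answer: $-163$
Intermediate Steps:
$L{\left(u \right)} = -3 + u$
$o{\left(z \right)} = 3$ ($o{\left(z \right)} = 6 + \left(-3 + z 0\right) = 6 + \left(-3 + 0\right) = 6 - 3 = 3$)
$o{\left(208 \right)} + L{\left(-163 \right)} = 3 - 166 = -163$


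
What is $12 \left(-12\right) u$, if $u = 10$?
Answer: $-1440$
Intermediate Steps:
$12 \left(-12\right) u = 12 \left(-12\right) 10 = \left(-144\right) 10 = -1440$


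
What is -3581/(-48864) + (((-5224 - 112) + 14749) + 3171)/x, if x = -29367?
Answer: -13070291/36794592 ≈ -0.35522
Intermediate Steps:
-3581/(-48864) + (((-5224 - 112) + 14749) + 3171)/x = -3581/(-48864) + (((-5224 - 112) + 14749) + 3171)/(-29367) = -3581*(-1/48864) + ((-5336 + 14749) + 3171)*(-1/29367) = 3581/48864 + (9413 + 3171)*(-1/29367) = 3581/48864 + 12584*(-1/29367) = 3581/48864 - 968/2259 = -13070291/36794592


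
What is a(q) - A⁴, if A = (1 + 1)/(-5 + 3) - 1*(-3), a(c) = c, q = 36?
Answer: 20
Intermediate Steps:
A = 2 (A = 2/(-2) + 3 = 2*(-½) + 3 = -1 + 3 = 2)
a(q) - A⁴ = 36 - 1*2⁴ = 36 - 1*16 = 36 - 16 = 20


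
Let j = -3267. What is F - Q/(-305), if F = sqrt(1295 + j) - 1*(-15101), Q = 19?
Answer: 4605824/305 + 2*I*sqrt(493) ≈ 15101.0 + 44.407*I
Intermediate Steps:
F = 15101 + 2*I*sqrt(493) (F = sqrt(1295 - 3267) - 1*(-15101) = sqrt(-1972) + 15101 = 2*I*sqrt(493) + 15101 = 15101 + 2*I*sqrt(493) ≈ 15101.0 + 44.407*I)
F - Q/(-305) = (15101 + 2*I*sqrt(493)) - 19/(-305) = (15101 + 2*I*sqrt(493)) - (-1)*19/305 = (15101 + 2*I*sqrt(493)) - 1*(-19/305) = (15101 + 2*I*sqrt(493)) + 19/305 = 4605824/305 + 2*I*sqrt(493)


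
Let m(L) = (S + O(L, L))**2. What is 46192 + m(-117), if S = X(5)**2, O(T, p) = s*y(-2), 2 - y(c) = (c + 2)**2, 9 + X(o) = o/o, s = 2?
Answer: 50816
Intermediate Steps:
X(o) = -8 (X(o) = -9 + o/o = -9 + 1 = -8)
y(c) = 2 - (2 + c)**2 (y(c) = 2 - (c + 2)**2 = 2 - (2 + c)**2)
O(T, p) = 4 (O(T, p) = 2*(2 - (2 - 2)**2) = 2*(2 - 1*0**2) = 2*(2 - 1*0) = 2*(2 + 0) = 2*2 = 4)
S = 64 (S = (-8)**2 = 64)
m(L) = 4624 (m(L) = (64 + 4)**2 = 68**2 = 4624)
46192 + m(-117) = 46192 + 4624 = 50816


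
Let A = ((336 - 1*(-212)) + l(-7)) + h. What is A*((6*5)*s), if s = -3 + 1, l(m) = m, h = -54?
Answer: -29220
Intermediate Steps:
s = -2
A = 487 (A = ((336 - 1*(-212)) - 7) - 54 = ((336 + 212) - 7) - 54 = (548 - 7) - 54 = 541 - 54 = 487)
A*((6*5)*s) = 487*((6*5)*(-2)) = 487*(30*(-2)) = 487*(-60) = -29220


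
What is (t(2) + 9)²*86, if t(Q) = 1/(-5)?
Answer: 166496/25 ≈ 6659.8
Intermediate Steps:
t(Q) = -⅕
(t(2) + 9)²*86 = (-⅕ + 9)²*86 = (44/5)²*86 = (1936/25)*86 = 166496/25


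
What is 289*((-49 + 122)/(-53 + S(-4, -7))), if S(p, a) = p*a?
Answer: -21097/25 ≈ -843.88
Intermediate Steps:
S(p, a) = a*p
289*((-49 + 122)/(-53 + S(-4, -7))) = 289*((-49 + 122)/(-53 - 7*(-4))) = 289*(73/(-53 + 28)) = 289*(73/(-25)) = 289*(73*(-1/25)) = 289*(-73/25) = -21097/25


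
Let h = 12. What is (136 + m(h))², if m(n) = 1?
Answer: 18769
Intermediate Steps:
(136 + m(h))² = (136 + 1)² = 137² = 18769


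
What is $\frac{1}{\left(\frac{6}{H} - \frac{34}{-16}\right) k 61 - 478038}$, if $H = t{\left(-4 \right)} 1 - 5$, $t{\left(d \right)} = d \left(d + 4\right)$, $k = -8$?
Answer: $- \frac{5}{2392447} \approx -2.0899 \cdot 10^{-6}$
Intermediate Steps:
$t{\left(d \right)} = d \left(4 + d\right)$
$H = -5$ ($H = - 4 \left(4 - 4\right) 1 - 5 = \left(-4\right) 0 \cdot 1 - 5 = 0 \cdot 1 - 5 = 0 - 5 = -5$)
$\frac{1}{\left(\frac{6}{H} - \frac{34}{-16}\right) k 61 - 478038} = \frac{1}{\left(\frac{6}{-5} - \frac{34}{-16}\right) \left(-8\right) 61 - 478038} = \frac{1}{\left(6 \left(- \frac{1}{5}\right) - - \frac{17}{8}\right) \left(-8\right) 61 - 478038} = \frac{1}{\left(- \frac{6}{5} + \frac{17}{8}\right) \left(-8\right) 61 - 478038} = \frac{1}{\frac{37}{40} \left(-8\right) 61 - 478038} = \frac{1}{\left(- \frac{37}{5}\right) 61 - 478038} = \frac{1}{- \frac{2257}{5} - 478038} = \frac{1}{- \frac{2392447}{5}} = - \frac{5}{2392447}$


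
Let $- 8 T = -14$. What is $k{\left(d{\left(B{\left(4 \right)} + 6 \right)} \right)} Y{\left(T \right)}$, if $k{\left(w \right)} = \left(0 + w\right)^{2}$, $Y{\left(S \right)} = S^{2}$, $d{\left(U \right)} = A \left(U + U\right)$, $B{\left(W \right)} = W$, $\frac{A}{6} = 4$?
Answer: $705600$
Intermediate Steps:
$A = 24$ ($A = 6 \cdot 4 = 24$)
$d{\left(U \right)} = 48 U$ ($d{\left(U \right)} = 24 \left(U + U\right) = 24 \cdot 2 U = 48 U$)
$T = \frac{7}{4}$ ($T = \left(- \frac{1}{8}\right) \left(-14\right) = \frac{7}{4} \approx 1.75$)
$k{\left(w \right)} = w^{2}$
$k{\left(d{\left(B{\left(4 \right)} + 6 \right)} \right)} Y{\left(T \right)} = \left(48 \left(4 + 6\right)\right)^{2} \left(\frac{7}{4}\right)^{2} = \left(48 \cdot 10\right)^{2} \cdot \frac{49}{16} = 480^{2} \cdot \frac{49}{16} = 230400 \cdot \frac{49}{16} = 705600$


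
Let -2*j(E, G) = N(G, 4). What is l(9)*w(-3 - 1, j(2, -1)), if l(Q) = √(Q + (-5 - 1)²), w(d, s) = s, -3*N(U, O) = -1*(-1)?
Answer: √5/2 ≈ 1.1180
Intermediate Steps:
N(U, O) = -⅓ (N(U, O) = -(-1)*(-1)/3 = -⅓*1 = -⅓)
j(E, G) = ⅙ (j(E, G) = -½*(-⅓) = ⅙)
l(Q) = √(36 + Q) (l(Q) = √(Q + (-6)²) = √(Q + 36) = √(36 + Q))
l(9)*w(-3 - 1, j(2, -1)) = √(36 + 9)*(⅙) = √45*(⅙) = (3*√5)*(⅙) = √5/2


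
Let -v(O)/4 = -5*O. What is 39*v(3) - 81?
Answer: 2259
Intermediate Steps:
v(O) = 20*O (v(O) = -(-20)*O = 20*O)
39*v(3) - 81 = 39*(20*3) - 81 = 39*60 - 81 = 2340 - 81 = 2259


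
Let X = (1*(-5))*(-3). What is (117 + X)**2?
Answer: 17424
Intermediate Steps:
X = 15 (X = -5*(-3) = 15)
(117 + X)**2 = (117 + 15)**2 = 132**2 = 17424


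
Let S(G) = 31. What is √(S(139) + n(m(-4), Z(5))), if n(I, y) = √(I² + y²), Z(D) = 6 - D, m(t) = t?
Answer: √(31 + √17) ≈ 5.9265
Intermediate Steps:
√(S(139) + n(m(-4), Z(5))) = √(31 + √((-4)² + (6 - 1*5)²)) = √(31 + √(16 + (6 - 5)²)) = √(31 + √(16 + 1²)) = √(31 + √(16 + 1)) = √(31 + √17)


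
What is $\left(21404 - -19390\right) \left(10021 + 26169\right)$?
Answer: $1476334860$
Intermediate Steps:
$\left(21404 - -19390\right) \left(10021 + 26169\right) = \left(21404 + 19390\right) 36190 = 40794 \cdot 36190 = 1476334860$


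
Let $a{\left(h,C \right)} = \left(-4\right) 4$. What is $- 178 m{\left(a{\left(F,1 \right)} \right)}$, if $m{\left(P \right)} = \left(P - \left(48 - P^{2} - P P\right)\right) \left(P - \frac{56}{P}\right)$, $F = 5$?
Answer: $996800$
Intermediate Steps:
$a{\left(h,C \right)} = -16$
$m{\left(P \right)} = \left(P - \frac{56}{P}\right) \left(-48 + P + 2 P^{2}\right)$ ($m{\left(P \right)} = \left(P + \left(\left(P^{2} + P^{2}\right) - 48\right)\right) \left(P - \frac{56}{P}\right) = \left(P + \left(2 P^{2} - 48\right)\right) \left(P - \frac{56}{P}\right) = \left(P + \left(-48 + 2 P^{2}\right)\right) \left(P - \frac{56}{P}\right) = \left(-48 + P + 2 P^{2}\right) \left(P - \frac{56}{P}\right) = \left(P - \frac{56}{P}\right) \left(-48 + P + 2 P^{2}\right)$)
$- 178 m{\left(a{\left(F,1 \right)} \right)} = - 178 \left(-56 + \left(-16\right)^{2} - -2560 + 2 \left(-16\right)^{3} + \frac{2688}{-16}\right) = - 178 \left(-56 + 256 + 2560 + 2 \left(-4096\right) + 2688 \left(- \frac{1}{16}\right)\right) = - 178 \left(-56 + 256 + 2560 - 8192 - 168\right) = \left(-178\right) \left(-5600\right) = 996800$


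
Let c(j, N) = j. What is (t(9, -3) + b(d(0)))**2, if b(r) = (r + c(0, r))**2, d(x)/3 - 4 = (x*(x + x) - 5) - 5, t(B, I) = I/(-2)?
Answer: 423801/4 ≈ 1.0595e+5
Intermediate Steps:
t(B, I) = -I/2 (t(B, I) = I*(-1/2) = -I/2)
d(x) = -18 + 6*x**2 (d(x) = 12 + 3*((x*(x + x) - 5) - 5) = 12 + 3*((x*(2*x) - 5) - 5) = 12 + 3*((2*x**2 - 5) - 5) = 12 + 3*((-5 + 2*x**2) - 5) = 12 + 3*(-10 + 2*x**2) = 12 + (-30 + 6*x**2) = -18 + 6*x**2)
b(r) = r**2 (b(r) = (r + 0)**2 = r**2)
(t(9, -3) + b(d(0)))**2 = (-1/2*(-3) + (-18 + 6*0**2)**2)**2 = (3/2 + (-18 + 6*0)**2)**2 = (3/2 + (-18 + 0)**2)**2 = (3/2 + (-18)**2)**2 = (3/2 + 324)**2 = (651/2)**2 = 423801/4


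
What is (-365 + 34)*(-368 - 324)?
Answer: 229052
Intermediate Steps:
(-365 + 34)*(-368 - 324) = -331*(-692) = 229052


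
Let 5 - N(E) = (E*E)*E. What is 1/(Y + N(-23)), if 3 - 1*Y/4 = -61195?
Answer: 1/256964 ≈ 3.8916e-6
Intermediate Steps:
Y = 244792 (Y = 12 - 4*(-61195) = 12 + 244780 = 244792)
N(E) = 5 - E³ (N(E) = 5 - E*E*E = 5 - E²*E = 5 - E³)
1/(Y + N(-23)) = 1/(244792 + (5 - 1*(-23)³)) = 1/(244792 + (5 - 1*(-12167))) = 1/(244792 + (5 + 12167)) = 1/(244792 + 12172) = 1/256964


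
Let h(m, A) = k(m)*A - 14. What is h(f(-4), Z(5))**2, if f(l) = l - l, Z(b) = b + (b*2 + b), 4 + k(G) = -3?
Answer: 23716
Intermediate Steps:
k(G) = -7 (k(G) = -4 - 3 = -7)
Z(b) = 4*b (Z(b) = b + (2*b + b) = b + 3*b = 4*b)
f(l) = 0
h(m, A) = -14 - 7*A (h(m, A) = -7*A - 14 = -14 - 7*A)
h(f(-4), Z(5))**2 = (-14 - 28*5)**2 = (-14 - 7*20)**2 = (-14 - 140)**2 = (-154)**2 = 23716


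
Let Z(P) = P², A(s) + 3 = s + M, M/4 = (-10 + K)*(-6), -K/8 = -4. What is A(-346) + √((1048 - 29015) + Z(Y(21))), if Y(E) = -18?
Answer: -877 + I*√27643 ≈ -877.0 + 166.26*I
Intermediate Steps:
K = 32 (K = -8*(-4) = 32)
M = -528 (M = 4*((-10 + 32)*(-6)) = 4*(22*(-6)) = 4*(-132) = -528)
A(s) = -531 + s (A(s) = -3 + (s - 528) = -3 + (-528 + s) = -531 + s)
A(-346) + √((1048 - 29015) + Z(Y(21))) = (-531 - 346) + √((1048 - 29015) + (-18)²) = -877 + √(-27967 + 324) = -877 + √(-27643) = -877 + I*√27643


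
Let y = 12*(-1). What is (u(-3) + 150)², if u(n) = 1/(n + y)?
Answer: 5058001/225 ≈ 22480.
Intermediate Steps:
y = -12
u(n) = 1/(-12 + n) (u(n) = 1/(n - 12) = 1/(-12 + n))
(u(-3) + 150)² = (1/(-12 - 3) + 150)² = (1/(-15) + 150)² = (-1/15 + 150)² = (2249/15)² = 5058001/225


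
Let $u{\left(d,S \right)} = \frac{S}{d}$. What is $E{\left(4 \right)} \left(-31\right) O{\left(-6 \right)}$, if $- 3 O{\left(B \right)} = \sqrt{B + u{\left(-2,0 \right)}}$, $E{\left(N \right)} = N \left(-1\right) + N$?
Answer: $0$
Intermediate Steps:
$E{\left(N \right)} = 0$ ($E{\left(N \right)} = - N + N = 0$)
$O{\left(B \right)} = - \frac{\sqrt{B}}{3}$ ($O{\left(B \right)} = - \frac{\sqrt{B + \frac{0}{-2}}}{3} = - \frac{\sqrt{B + 0 \left(- \frac{1}{2}\right)}}{3} = - \frac{\sqrt{B + 0}}{3} = - \frac{\sqrt{B}}{3}$)
$E{\left(4 \right)} \left(-31\right) O{\left(-6 \right)} = 0 \left(-31\right) \left(- \frac{\sqrt{-6}}{3}\right) = 0 \left(- \frac{i \sqrt{6}}{3}\right) = 0$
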